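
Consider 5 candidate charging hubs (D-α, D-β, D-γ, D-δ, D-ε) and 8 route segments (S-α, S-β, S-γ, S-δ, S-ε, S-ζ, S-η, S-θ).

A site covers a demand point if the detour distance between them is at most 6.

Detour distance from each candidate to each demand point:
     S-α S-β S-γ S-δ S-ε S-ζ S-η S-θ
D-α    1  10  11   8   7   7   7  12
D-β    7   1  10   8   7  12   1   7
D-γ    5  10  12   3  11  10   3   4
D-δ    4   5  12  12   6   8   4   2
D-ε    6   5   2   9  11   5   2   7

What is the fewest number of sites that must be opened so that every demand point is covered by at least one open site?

Coverage sets (demand points within 6 of each site):
  D-α: {S-α}
  D-β: {S-β, S-η}
  D-γ: {S-α, S-δ, S-η, S-θ}
  D-δ: {S-α, S-β, S-ε, S-η, S-θ}
  D-ε: {S-α, S-β, S-γ, S-ζ, S-η}
No 2 sites suffice: every size-2 union leaves at least one demand point uncovered.
But {D-γ, D-δ, D-ε} covers everything, so the minimum is 3.

3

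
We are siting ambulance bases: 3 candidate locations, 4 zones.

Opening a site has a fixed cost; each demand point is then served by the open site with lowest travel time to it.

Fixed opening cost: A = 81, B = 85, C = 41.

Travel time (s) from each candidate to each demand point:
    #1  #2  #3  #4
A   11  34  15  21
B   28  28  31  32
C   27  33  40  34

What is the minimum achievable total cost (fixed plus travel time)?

Open {A}: assign each demand point to its cheapest open site.
  #1→A 11, #2→A 34, #3→A 15, #4→A 21
  travel time 81, fixed 81 → total 162.
Compare {C}: travel time 134 + fixed 41 = 175.
Compare {A, C}: travel time 80 + fixed 122 = 202.
Compare {B}: travel time 119 + fixed 85 = 204.
All other subsets cost ≥ 175. Minimum total cost: 162.

162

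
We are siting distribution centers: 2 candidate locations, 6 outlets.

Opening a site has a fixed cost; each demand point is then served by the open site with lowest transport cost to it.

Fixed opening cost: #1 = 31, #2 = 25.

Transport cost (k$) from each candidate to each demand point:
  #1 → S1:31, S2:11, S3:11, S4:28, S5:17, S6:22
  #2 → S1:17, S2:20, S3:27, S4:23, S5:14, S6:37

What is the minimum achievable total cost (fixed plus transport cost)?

Open {#1}: assign each demand point to its cheapest open site.
  S1→#1 31, S2→#1 11, S3→#1 11, S4→#1 28, S5→#1 17, S6→#1 22
  transport cost 120, fixed 31 → total 151.
Compare {#1, #2}: transport cost 98 + fixed 56 = 154.
Compare {#2}: transport cost 138 + fixed 25 = 163.

151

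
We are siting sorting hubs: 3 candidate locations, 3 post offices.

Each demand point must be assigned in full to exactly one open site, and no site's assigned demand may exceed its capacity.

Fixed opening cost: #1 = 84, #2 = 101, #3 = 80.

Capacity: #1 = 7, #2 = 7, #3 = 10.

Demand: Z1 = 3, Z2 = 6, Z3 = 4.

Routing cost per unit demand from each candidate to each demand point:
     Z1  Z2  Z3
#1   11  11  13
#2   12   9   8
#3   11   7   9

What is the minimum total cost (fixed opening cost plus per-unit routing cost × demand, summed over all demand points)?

275

Open {#1, #3}; cheapest assignment that respects the capacities:
  #1 (cap 7, load 3): Z1 — cost 3×11 = 33
  #3 (cap 10, load 10): Z2, Z3 — cost 6×7 + 4×9 = 78
  Shipping 111, fixed 164 → total 275.
  Any other capacity-feasible assignment to {#1, #3} ships for at least 111.
Compare {#2, #3}: its best feasible assignment gives total 288.
Compare {#1, #2}: its best feasible assignment gives total 319.
Every other set of open sites that can feasibly serve all demand totals ≥ 288 even under its best assignment. Minimum: 275.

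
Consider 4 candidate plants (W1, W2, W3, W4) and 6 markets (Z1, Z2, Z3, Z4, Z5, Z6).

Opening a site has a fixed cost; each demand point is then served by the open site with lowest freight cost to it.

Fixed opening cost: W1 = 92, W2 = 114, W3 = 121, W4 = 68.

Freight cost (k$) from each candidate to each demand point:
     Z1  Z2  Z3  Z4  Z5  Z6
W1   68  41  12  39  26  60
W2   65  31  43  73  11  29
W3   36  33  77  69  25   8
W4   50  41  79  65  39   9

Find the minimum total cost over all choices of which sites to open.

337

Open {W1, W4}: assign each demand point to its cheapest open site.
  Z1→W4 50, Z2→W1 41, Z3→W1 12, Z4→W1 39, Z5→W1 26, Z6→W4 9
  freight cost 177, fixed 160 → total 337.
Compare {W1}: freight cost 246 + fixed 92 = 338.
Compare {W4}: freight cost 283 + fixed 68 = 351.
Compare {W2}: freight cost 252 + fixed 114 = 366.
All other subsets cost ≥ 338. Minimum total cost: 337.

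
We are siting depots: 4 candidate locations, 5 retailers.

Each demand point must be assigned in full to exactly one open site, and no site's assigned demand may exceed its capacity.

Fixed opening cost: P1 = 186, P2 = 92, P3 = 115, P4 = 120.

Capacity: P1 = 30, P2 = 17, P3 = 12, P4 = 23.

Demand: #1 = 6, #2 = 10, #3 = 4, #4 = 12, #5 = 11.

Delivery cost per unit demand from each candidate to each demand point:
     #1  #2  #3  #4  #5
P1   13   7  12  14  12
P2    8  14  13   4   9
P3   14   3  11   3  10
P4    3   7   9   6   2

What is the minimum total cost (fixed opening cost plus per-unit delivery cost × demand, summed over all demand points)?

481

Open {P2, P3, P4}; cheapest assignment that respects the capacities:
  P2 (cap 17, load 12): #4 — cost 12×4 = 48
  P3 (cap 12, load 10): #2 — cost 10×3 = 30
  P4 (cap 23, load 21): #1, #3, #5 — cost 6×3 + 4×9 + 11×2 = 76
  Shipping 154, fixed 327 → total 481.
  Any other capacity-feasible assignment to {P2, P3, P4} ships for at least 154.
Compare {P1, P2, P4}: its best feasible assignment gives total 592.
Compare {P1, P4}: its best feasible assignment gives total 596.
Every other set of open sites that can feasibly serve all demand totals ≥ 592 even under its best assignment. Minimum: 481.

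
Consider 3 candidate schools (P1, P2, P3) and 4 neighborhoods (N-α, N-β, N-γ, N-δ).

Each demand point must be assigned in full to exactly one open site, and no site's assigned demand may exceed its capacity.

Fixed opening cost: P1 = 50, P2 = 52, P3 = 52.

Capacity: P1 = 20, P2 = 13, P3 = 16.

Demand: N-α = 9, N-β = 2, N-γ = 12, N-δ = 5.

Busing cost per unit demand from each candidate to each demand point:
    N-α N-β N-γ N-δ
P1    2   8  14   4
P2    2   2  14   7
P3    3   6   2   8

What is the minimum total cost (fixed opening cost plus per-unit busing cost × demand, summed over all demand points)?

176

Open {P1, P3}; cheapest assignment that respects the capacities:
  P1 (cap 20, load 14): N-α, N-δ — cost 9×2 + 5×4 = 38
  P3 (cap 16, load 14): N-β, N-γ — cost 2×6 + 12×2 = 36
  Shipping 74, fixed 102 → total 176.
  Any other capacity-feasible assignment to {P1, P3} ships for at least 74.
Compare {P1, P2, P3}: its best feasible assignment gives total 220.
Compare {P1, P2}: its best feasible assignment gives total 312.
Every other set of open sites that can feasibly serve all demand totals ≥ 220 even under its best assignment. Minimum: 176.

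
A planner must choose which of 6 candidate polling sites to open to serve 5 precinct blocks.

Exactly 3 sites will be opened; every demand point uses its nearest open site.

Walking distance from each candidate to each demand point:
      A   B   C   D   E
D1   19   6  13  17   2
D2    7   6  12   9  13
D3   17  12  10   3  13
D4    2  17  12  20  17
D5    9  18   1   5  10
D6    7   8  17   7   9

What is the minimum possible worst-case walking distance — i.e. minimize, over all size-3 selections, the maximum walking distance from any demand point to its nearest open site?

Open {D1, D4, D5}.
  Farthest demand point is B at walking distance 6 (to D1); all others are ≤ 6.
With {D1, D2, D5} the worst case is 7.
With {D1, D5, D6} the worst case is 7.
No size-3 selection achieves below 6.

6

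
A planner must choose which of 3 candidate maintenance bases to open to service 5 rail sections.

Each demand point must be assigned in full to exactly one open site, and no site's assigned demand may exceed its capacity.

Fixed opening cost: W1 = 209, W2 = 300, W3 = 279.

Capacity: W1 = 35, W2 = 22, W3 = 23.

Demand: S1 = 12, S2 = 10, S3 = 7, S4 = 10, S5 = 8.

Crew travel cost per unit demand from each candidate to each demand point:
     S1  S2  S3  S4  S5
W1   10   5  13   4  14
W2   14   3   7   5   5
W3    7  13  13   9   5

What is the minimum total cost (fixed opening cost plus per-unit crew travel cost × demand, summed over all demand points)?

Open {W1, W3}; cheapest assignment that respects the capacities:
  W1 (cap 35, load 27): S2, S3, S4 — cost 10×5 + 7×13 + 10×4 = 181
  W3 (cap 23, load 20): S1, S5 — cost 12×7 + 8×5 = 124
  Shipping 305, fixed 488 → total 793.
  Any other capacity-feasible assignment to {W1, W3} ships for at least 305.
Compare {W1, W2}: its best feasible assignment gives total 808.
Compare {W1, W2, W3}: its best feasible assignment gives total 1031.
Every other set of open sites that can feasibly serve all demand totals ≥ 808 even under its best assignment. Minimum: 793.

793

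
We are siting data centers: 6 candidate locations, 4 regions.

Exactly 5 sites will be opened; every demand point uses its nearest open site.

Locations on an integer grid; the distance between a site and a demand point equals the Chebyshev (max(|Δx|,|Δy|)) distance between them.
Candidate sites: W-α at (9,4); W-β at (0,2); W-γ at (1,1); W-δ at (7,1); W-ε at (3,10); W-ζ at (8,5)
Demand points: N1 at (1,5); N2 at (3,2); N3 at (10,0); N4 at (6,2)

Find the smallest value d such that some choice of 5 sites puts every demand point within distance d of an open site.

3

Open {W-α, W-β, W-γ, W-δ, W-ε}.
  Farthest demand point is N1 at distance 3 (to W-β); all others are ≤ 3.
With {W-α, W-β, W-γ, W-δ, W-ζ} the worst case is 3.
With {W-α, W-β, W-δ, W-ε, W-ζ} the worst case is 3.
No size-5 selection achieves below 3.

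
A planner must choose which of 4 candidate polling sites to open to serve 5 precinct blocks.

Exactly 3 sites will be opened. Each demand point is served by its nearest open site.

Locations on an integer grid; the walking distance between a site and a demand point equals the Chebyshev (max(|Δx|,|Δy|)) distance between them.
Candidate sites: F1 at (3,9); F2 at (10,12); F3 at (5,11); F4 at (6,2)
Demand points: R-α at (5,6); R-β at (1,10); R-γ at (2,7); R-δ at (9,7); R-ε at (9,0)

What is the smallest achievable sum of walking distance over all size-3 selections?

Open {F1, F3, F4}.
  R-α→F1 3, R-β→F1 2, R-γ→F1 2, R-δ→F3 4, R-ε→F4 3  ⇒ total 14.
Compare {F1, F2, F4}: total 15.
Compare {F2, F3, F4}: total 19.
No size-3 selection does better; minimum is 14.

14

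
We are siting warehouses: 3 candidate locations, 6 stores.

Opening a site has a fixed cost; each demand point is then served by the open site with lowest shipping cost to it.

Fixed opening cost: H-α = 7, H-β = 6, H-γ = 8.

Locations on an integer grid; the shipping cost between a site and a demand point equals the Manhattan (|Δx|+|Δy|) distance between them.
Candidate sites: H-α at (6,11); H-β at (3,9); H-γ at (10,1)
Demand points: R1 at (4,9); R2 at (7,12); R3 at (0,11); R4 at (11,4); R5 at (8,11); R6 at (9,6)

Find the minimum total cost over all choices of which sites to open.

Open {H-α, H-γ}: assign each demand point to its cheapest open site.
  R1→H-α 4, R2→H-α 2, R3→H-α 6, R4→H-γ 4, R5→H-α 2, R6→H-γ 6
  shipping cost 24, fixed 15 → total 39.
Compare {H-α}: shipping cost 34 + fixed 7 = 41.
Compare {H-α, H-β, H-γ}: shipping cost 20 + fixed 21 = 41.
Compare {H-α, H-β}: shipping cost 30 + fixed 13 = 43.
All other subsets cost ≥ 41. Minimum total cost: 39.

39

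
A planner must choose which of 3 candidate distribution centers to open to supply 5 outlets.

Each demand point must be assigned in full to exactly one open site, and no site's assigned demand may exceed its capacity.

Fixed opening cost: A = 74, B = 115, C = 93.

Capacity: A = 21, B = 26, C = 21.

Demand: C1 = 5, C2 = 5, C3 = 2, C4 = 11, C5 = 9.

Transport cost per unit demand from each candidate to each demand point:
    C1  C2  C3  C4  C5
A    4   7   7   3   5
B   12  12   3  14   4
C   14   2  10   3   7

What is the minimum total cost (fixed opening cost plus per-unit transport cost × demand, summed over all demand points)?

Open {A, C}; cheapest assignment that respects the capacities:
  A (cap 21, load 16): C1, C3, C5 — cost 5×4 + 2×7 + 9×5 = 79
  C (cap 21, load 16): C2, C4 — cost 5×2 + 11×3 = 43
  Shipping 122, fixed 167 → total 289.
  Any other capacity-feasible assignment to {A, C} ships for at least 122.
Compare {A, B}: its best feasible assignment gives total 319.
Compare {B, C}: its best feasible assignment gives total 353.
Every other set of open sites that can feasibly serve all demand totals ≥ 319 even under its best assignment. Minimum: 289.

289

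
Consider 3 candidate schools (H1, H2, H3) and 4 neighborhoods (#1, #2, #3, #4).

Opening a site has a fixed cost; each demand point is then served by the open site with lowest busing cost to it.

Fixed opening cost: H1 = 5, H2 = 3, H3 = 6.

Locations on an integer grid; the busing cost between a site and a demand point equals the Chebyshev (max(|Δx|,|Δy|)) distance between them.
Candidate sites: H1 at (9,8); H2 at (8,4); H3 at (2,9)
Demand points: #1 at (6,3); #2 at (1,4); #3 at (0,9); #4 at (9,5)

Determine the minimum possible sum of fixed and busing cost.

Open {H2, H3}: assign each demand point to its cheapest open site.
  #1→H2 2, #2→H3 5, #3→H3 2, #4→H2 1
  busing cost 10, fixed 9 → total 19.
Compare {H2}: busing cost 18 + fixed 3 = 21.
Compare {H1, H2, H3}: busing cost 10 + fixed 14 = 24.
Compare {H3}: busing cost 20 + fixed 6 = 26.
All other subsets cost ≥ 21. Minimum total cost: 19.

19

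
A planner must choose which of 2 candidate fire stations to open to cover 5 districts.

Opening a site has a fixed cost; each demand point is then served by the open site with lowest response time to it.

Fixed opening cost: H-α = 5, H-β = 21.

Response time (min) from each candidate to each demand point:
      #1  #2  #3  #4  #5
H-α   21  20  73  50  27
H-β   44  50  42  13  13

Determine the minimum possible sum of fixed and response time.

135

Open {H-α, H-β}: assign each demand point to its cheapest open site.
  #1→H-α 21, #2→H-α 20, #3→H-β 42, #4→H-β 13, #5→H-β 13
  response time 109, fixed 26 → total 135.
Compare {H-β}: response time 162 + fixed 21 = 183.
Compare {H-α}: response time 191 + fixed 5 = 196.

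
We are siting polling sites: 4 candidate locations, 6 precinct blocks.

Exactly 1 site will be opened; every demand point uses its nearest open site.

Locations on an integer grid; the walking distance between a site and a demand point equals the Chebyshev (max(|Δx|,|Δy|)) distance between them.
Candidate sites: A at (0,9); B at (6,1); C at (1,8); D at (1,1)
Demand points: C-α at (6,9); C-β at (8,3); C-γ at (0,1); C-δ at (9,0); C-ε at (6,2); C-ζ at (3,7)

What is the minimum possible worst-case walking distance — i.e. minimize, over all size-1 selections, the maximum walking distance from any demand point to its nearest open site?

8

Open {B}.
  Farthest demand point is C-α at walking distance 8 (to B); all others are ≤ 8.
With {C} the worst case is 8.
With {D} the worst case is 8.
No size-1 selection achieves below 8.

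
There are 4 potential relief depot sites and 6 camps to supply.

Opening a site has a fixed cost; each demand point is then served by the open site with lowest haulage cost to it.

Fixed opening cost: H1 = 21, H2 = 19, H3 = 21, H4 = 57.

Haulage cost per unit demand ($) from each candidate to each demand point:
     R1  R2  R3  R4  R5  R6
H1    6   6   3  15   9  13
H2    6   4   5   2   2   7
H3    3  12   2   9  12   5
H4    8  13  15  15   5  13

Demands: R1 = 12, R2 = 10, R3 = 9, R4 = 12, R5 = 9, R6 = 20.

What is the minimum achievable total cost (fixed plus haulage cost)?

276

Open {H2, H3}: assign each demand point to its cheapest open site.
  R1→H3 12×3=36, R2→H2 10×4=40, R3→H3 9×2=18, R4→H2 12×2=24, R5→H2 9×2=18, R6→H3 20×5=100
  haulage cost 236, fixed 40 → total 276.
Compare {H1, H2, H3}: haulage cost 236 + fixed 61 = 297.
Compare {H2, H3, H4}: haulage cost 236 + fixed 97 = 333.
Compare {H1, H2, H3, H4}: haulage cost 236 + fixed 118 = 354.
All other subsets cost ≥ 297. Minimum total cost: 276.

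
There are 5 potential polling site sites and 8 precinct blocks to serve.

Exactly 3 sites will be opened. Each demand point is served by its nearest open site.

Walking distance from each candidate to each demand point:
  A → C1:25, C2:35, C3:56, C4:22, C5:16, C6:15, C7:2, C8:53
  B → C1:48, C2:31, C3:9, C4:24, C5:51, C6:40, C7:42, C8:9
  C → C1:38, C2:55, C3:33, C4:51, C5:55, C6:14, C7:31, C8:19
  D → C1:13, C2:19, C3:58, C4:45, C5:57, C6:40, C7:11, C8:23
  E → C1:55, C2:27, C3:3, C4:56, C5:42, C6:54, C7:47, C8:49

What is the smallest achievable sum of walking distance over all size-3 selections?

Open {A, B, D}.
  C1→D 13, C2→D 19, C3→B 9, C4→A 22, C5→A 16, C6→A 15, C7→A 2, C8→B 9  ⇒ total 105.
Compare {A, D, E}: total 113.
Compare {A, B, E}: total 119.
No size-3 selection does better; minimum is 105.

105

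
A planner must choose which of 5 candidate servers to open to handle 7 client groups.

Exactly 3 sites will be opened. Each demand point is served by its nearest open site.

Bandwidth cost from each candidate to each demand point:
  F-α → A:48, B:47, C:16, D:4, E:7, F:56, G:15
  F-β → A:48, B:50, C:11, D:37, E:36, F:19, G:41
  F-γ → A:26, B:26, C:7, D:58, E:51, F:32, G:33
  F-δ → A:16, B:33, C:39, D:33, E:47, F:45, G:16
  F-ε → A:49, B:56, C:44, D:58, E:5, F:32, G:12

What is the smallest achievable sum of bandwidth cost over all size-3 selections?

104

Open {F-α, F-β, F-γ}.
  A→F-γ 26, B→F-γ 26, C→F-γ 7, D→F-α 4, E→F-α 7, F→F-β 19, G→F-α 15  ⇒ total 104.
Compare {F-α, F-β, F-δ}: total 105.
Compare {F-α, F-γ, F-δ}: total 107.
No size-3 selection does better; minimum is 104.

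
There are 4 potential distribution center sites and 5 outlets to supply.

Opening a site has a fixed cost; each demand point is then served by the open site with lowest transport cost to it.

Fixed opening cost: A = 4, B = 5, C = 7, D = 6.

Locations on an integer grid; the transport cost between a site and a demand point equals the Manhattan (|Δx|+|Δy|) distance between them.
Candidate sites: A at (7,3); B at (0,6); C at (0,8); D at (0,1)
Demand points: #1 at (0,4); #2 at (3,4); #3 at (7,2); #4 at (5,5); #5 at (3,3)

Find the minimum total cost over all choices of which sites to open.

25

Open {A, B}: assign each demand point to its cheapest open site.
  #1→B 2, #2→A 5, #3→A 1, #4→A 4, #5→A 4
  transport cost 16, fixed 9 → total 25.
Compare {A}: transport cost 22 + fixed 4 = 26.
Compare {A, D}: transport cost 17 + fixed 10 = 27.
Compare {A, C}: transport cost 18 + fixed 11 = 29.
All other subsets cost ≥ 26. Minimum total cost: 25.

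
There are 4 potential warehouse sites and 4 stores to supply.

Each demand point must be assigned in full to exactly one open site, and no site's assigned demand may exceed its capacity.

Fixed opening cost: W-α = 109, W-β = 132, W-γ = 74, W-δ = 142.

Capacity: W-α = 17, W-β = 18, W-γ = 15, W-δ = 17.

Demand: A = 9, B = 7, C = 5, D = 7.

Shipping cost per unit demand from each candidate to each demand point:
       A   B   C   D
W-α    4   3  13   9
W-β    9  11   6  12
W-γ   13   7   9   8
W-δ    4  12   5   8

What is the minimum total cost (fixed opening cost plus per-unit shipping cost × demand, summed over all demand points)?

Open {W-α, W-γ}; cheapest assignment that respects the capacities:
  W-α (cap 17, load 16): A, B — cost 9×4 + 7×3 = 57
  W-γ (cap 15, load 12): C, D — cost 5×9 + 7×8 = 101
  Shipping 158, fixed 183 → total 341.
  Any other capacity-feasible assignment to {W-α, W-γ} ships for at least 158.
Compare {W-γ, W-δ}: its best feasible assignment gives total 382.
Compare {W-α, W-δ}: its best feasible assignment gives total 389.
Every other set of open sites that can feasibly serve all demand totals ≥ 382 even under its best assignment. Minimum: 341.

341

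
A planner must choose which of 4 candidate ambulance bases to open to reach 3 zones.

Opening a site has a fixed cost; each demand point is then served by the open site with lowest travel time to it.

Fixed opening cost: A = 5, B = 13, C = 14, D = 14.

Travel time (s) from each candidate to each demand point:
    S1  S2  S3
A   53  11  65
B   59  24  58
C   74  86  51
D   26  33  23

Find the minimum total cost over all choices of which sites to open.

79

Open {A, D}: assign each demand point to its cheapest open site.
  S1→D 26, S2→A 11, S3→D 23
  travel time 60, fixed 19 → total 79.
Compare {A, B, D}: travel time 60 + fixed 32 = 92.
Compare {A, C, D}: travel time 60 + fixed 33 = 93.
Compare {D}: travel time 82 + fixed 14 = 96.
All other subsets cost ≥ 92. Minimum total cost: 79.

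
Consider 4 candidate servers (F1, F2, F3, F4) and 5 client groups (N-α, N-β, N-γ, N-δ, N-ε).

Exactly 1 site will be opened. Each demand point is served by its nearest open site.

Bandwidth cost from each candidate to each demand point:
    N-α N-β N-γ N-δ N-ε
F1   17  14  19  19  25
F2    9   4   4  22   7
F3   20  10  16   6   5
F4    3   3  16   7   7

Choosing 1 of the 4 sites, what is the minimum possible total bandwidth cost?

36

Open {F4}.
  N-α→F4 3, N-β→F4 3, N-γ→F4 16, N-δ→F4 7, N-ε→F4 7  ⇒ total 36.
Compare {F2}: total 46.
Compare {F3}: total 57.
No size-1 selection does better; minimum is 36.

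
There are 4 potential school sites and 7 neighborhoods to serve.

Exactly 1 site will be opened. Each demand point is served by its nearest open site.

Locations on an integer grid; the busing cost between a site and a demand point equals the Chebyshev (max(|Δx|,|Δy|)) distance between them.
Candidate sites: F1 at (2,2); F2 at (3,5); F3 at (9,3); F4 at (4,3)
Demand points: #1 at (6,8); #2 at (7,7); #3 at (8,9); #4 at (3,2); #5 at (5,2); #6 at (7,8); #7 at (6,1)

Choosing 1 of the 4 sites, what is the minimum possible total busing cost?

Open {F4}.
  #1→F4 5, #2→F4 4, #3→F4 6, #4→F4 1, #5→F4 1, #6→F4 5, #7→F4 2  ⇒ total 24.
Compare {F2}: total 26.
Compare {F1}: total 32.
No size-1 selection does better; minimum is 24.

24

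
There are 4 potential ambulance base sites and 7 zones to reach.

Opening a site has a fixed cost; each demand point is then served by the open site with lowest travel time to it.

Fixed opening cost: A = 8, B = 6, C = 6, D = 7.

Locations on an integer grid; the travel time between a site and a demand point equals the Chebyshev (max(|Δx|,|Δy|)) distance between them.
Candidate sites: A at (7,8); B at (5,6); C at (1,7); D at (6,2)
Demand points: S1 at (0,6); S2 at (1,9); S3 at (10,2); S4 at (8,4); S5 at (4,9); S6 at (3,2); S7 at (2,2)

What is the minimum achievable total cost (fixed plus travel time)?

32

Open {C, D}: assign each demand point to its cheapest open site.
  S1→C 1, S2→C 2, S3→D 4, S4→D 2, S5→C 3, S6→D 3, S7→D 4
  travel time 19, fixed 13 → total 32.
Compare {B}: travel time 28 + fixed 6 = 34.
Compare {B, C}: travel time 22 + fixed 12 = 34.
Compare {C}: travel time 32 + fixed 6 = 38.
All other subsets cost ≥ 34. Minimum total cost: 32.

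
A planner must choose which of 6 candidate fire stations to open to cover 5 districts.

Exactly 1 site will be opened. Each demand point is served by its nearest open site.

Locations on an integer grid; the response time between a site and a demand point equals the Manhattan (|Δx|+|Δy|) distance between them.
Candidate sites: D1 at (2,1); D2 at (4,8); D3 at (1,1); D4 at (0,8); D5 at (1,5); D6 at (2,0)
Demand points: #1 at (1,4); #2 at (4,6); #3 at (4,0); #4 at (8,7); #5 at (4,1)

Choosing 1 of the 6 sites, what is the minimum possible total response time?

28

Open {D1}.
  #1→D1 4, #2→D1 7, #3→D1 3, #4→D1 12, #5→D1 2  ⇒ total 28.
Compare {D2}: total 29.
Compare {D5}: total 29.
No size-1 selection does better; minimum is 28.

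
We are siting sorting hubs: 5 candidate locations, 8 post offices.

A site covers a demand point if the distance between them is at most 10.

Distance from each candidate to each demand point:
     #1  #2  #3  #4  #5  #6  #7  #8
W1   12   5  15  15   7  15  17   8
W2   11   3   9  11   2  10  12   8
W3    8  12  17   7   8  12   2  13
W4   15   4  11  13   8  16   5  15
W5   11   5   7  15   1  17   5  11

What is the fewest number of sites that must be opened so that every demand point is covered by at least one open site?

Coverage sets (demand points within 10 of each site):
  W1: {#2, #5, #8}
  W2: {#2, #3, #5, #6, #8}
  W3: {#1, #4, #5, #7}
  W4: {#2, #5, #7}
  W5: {#2, #3, #5, #7}
No single site covers all 8 demand points.
But {W2, W3} covers everything, so the minimum is 2.

2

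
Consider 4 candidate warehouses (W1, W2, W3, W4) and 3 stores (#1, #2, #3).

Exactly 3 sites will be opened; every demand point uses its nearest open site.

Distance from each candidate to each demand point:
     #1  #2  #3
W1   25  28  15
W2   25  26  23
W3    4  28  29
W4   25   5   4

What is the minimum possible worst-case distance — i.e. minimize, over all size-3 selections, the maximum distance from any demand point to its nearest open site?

Open {W1, W3, W4}.
  Farthest demand point is #2 at distance 5 (to W4); all others are ≤ 5.
With {W2, W3, W4} the worst case is 5.
With {W1, W2, W4} the worst case is 25.
No size-3 selection achieves below 5.

5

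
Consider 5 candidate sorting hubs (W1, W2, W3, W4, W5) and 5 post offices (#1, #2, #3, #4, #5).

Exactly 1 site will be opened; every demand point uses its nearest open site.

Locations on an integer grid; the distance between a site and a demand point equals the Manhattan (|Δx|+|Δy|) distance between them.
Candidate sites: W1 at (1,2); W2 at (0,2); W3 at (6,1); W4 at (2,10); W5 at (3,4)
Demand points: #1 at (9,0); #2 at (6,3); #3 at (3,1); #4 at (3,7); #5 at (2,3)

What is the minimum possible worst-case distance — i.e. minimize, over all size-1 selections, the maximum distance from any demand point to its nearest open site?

9

Open {W3}.
  Farthest demand point is #4 at distance 9 (to W3); all others are ≤ 9.
With {W1} the worst case is 10.
With {W5} the worst case is 10.
No size-1 selection achieves below 9.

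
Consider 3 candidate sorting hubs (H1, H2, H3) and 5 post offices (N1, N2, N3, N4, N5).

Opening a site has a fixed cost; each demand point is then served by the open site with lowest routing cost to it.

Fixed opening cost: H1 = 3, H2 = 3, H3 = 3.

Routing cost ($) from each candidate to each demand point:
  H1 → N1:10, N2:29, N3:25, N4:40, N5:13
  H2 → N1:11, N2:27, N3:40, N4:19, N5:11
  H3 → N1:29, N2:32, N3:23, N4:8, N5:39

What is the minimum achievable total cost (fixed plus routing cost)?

86

Open {H2, H3}: assign each demand point to its cheapest open site.
  N1→H2 11, N2→H2 27, N3→H3 23, N4→H3 8, N5→H2 11
  routing cost 80, fixed 6 → total 86.
Compare {H1, H2, H3}: routing cost 79 + fixed 9 = 88.
Compare {H1, H3}: routing cost 83 + fixed 6 = 89.
Compare {H1, H2}: routing cost 92 + fixed 6 = 98.
All other subsets cost ≥ 88. Minimum total cost: 86.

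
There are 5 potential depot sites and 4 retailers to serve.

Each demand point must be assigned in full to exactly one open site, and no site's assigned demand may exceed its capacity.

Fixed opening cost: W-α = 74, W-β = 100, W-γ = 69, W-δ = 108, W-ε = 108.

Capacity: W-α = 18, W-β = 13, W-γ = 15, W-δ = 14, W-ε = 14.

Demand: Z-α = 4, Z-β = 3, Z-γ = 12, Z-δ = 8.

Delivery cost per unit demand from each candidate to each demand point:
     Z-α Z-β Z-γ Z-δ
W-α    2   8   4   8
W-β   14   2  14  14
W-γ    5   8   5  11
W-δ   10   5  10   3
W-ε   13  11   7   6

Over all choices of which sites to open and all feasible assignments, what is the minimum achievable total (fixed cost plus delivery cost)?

277

Open {W-α, W-δ}; cheapest assignment that respects the capacities:
  W-α (cap 18, load 16): Z-α, Z-γ — cost 4×2 + 12×4 = 56
  W-δ (cap 14, load 11): Z-β, Z-δ — cost 3×5 + 8×3 = 39
  Shipping 95, fixed 182 → total 277.
  Any other capacity-feasible assignment to {W-α, W-δ} ships for at least 95.
Compare {W-α, W-γ}: its best feasible assignment gives total 299.
Compare {W-α, W-ε}: its best feasible assignment gives total 319.
Every other set of open sites that can feasibly serve all demand totals ≥ 299 even under its best assignment. Minimum: 277.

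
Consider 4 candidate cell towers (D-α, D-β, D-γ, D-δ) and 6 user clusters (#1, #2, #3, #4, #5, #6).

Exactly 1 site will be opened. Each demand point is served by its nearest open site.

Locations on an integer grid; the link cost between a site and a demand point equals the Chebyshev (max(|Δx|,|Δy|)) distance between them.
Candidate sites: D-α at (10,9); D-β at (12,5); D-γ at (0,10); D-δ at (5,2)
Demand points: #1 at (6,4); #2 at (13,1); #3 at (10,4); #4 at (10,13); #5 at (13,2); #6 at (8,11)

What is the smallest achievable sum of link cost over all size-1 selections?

Open {D-β}.
  #1→D-β 6, #2→D-β 4, #3→D-β 2, #4→D-β 8, #5→D-β 3, #6→D-β 6  ⇒ total 29.
Compare {D-α}: total 31.
Compare {D-δ}: total 43.
No size-1 selection does better; minimum is 29.

29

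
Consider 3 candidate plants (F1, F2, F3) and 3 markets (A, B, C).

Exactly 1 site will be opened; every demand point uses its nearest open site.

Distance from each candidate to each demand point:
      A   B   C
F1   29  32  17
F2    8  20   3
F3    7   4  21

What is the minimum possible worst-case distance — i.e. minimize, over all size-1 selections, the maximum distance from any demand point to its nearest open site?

Open {F2}.
  Farthest demand point is B at distance 20 (to F2); all others are ≤ 20.
With {F3} the worst case is 21.
With {F1} the worst case is 32.
No size-1 selection achieves below 20.

20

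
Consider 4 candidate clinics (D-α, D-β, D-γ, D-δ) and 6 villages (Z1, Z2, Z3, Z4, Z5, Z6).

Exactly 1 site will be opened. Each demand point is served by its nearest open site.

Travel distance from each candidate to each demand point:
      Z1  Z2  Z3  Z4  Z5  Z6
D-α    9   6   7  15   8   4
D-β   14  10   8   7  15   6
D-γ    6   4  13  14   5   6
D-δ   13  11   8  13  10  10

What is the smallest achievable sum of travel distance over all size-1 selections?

48

Open {D-γ}.
  Z1→D-γ 6, Z2→D-γ 4, Z3→D-γ 13, Z4→D-γ 14, Z5→D-γ 5, Z6→D-γ 6  ⇒ total 48.
Compare {D-α}: total 49.
Compare {D-β}: total 60.
No size-1 selection does better; minimum is 48.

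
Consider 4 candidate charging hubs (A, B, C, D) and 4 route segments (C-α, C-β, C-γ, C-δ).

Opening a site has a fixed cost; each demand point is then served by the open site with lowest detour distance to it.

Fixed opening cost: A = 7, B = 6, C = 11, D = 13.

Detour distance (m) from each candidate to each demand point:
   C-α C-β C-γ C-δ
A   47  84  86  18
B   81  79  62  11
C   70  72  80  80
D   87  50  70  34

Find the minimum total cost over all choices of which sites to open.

196

Open {A, B, D}: assign each demand point to its cheapest open site.
  C-α→A 47, C-β→D 50, C-γ→B 62, C-δ→B 11
  detour distance 170, fixed 26 → total 196.
Compare {A, D}: detour distance 185 + fixed 20 = 205.
Compare {A, B, C, D}: detour distance 170 + fixed 37 = 207.
Compare {A, B}: detour distance 199 + fixed 13 = 212.
All other subsets cost ≥ 205. Minimum total cost: 196.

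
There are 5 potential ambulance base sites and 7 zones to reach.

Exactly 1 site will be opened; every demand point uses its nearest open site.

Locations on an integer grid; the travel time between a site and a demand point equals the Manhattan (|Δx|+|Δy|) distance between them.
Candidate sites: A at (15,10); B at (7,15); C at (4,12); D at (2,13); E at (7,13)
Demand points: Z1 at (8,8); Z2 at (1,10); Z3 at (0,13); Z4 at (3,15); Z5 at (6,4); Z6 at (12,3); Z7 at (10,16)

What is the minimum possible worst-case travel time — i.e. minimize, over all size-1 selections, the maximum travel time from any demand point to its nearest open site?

15

Open {E}.
  Farthest demand point is Z6 at travel time 15 (to E); all others are ≤ 15.
With {B} the worst case is 17.
With {C} the worst case is 17.
No size-1 selection achieves below 15.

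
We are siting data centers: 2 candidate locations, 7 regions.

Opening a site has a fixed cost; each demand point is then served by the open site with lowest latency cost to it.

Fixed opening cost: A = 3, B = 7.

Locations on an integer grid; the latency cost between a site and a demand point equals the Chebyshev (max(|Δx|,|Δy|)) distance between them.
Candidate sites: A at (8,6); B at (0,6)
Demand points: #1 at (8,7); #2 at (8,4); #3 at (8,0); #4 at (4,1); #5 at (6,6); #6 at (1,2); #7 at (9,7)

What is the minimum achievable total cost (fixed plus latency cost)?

Open {A}: assign each demand point to its cheapest open site.
  #1→A 1, #2→A 2, #3→A 6, #4→A 5, #5→A 2, #6→A 7, #7→A 1
  latency cost 24, fixed 3 → total 27.
Compare {A, B}: latency cost 21 + fixed 10 = 31.
Compare {B}: latency cost 48 + fixed 7 = 55.

27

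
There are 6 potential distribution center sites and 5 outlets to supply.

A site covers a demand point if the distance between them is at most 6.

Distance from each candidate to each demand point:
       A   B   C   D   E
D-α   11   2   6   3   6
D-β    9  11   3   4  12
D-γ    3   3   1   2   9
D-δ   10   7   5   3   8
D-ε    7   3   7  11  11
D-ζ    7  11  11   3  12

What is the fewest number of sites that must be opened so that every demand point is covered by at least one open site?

Coverage sets (demand points within 6 of each site):
  D-α: {B, C, D, E}
  D-β: {C, D}
  D-γ: {A, B, C, D}
  D-δ: {C, D}
  D-ε: {B}
  D-ζ: {D}
No single site covers all 5 demand points.
But {D-α, D-γ} covers everything, so the minimum is 2.

2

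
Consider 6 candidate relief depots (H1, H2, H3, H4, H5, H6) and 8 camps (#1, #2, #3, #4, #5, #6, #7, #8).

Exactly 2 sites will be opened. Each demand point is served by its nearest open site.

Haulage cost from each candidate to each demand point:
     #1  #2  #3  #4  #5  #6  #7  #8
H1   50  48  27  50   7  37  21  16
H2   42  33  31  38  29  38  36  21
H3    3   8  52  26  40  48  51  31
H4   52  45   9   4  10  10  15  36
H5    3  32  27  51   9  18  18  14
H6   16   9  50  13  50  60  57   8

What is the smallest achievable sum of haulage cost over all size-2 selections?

81

Open {H4, H6}.
  #1→H6 16, #2→H6 9, #3→H4 9, #4→H4 4, #5→H4 10, #6→H4 10, #7→H4 15, #8→H6 8  ⇒ total 81.
Compare {H3, H4}: total 90.
Compare {H4, H5}: total 96.
No size-2 selection does better; minimum is 81.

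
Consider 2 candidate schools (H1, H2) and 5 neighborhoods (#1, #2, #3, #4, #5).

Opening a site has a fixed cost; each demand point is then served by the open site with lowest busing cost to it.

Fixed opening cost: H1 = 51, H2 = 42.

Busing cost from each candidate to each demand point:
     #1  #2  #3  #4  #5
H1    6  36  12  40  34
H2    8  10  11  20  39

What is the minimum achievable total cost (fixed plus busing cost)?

Open {H2}: assign each demand point to its cheapest open site.
  #1→H2 8, #2→H2 10, #3→H2 11, #4→H2 20, #5→H2 39
  busing cost 88, fixed 42 → total 130.
Compare {H1, H2}: busing cost 81 + fixed 93 = 174.
Compare {H1}: busing cost 128 + fixed 51 = 179.

130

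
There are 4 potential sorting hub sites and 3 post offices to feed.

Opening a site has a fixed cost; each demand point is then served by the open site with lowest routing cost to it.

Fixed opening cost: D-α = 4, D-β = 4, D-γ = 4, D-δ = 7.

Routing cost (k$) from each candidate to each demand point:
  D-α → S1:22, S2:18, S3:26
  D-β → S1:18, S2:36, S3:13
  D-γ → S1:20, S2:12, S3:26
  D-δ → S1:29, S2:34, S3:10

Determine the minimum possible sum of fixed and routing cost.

Open {D-β, D-γ}: assign each demand point to its cheapest open site.
  S1→D-β 18, S2→D-γ 12, S3→D-β 13
  routing cost 43, fixed 8 → total 51.
Compare {D-γ, D-δ}: routing cost 42 + fixed 11 = 53.
Compare {D-α, D-β, D-γ}: routing cost 43 + fixed 12 = 55.
Compare {D-β, D-γ, D-δ}: routing cost 40 + fixed 15 = 55.
All other subsets cost ≥ 53. Minimum total cost: 51.

51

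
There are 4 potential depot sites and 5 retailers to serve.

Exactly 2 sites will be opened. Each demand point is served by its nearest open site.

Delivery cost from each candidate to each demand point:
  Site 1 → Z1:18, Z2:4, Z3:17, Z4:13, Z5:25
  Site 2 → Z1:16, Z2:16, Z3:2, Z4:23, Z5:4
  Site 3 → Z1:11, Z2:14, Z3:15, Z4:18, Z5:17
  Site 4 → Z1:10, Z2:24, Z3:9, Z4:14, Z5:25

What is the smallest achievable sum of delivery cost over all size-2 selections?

39

Open {Site 1, Site 2}.
  Z1→Site 2 16, Z2→Site 1 4, Z3→Site 2 2, Z4→Site 1 13, Z5→Site 2 4  ⇒ total 39.
Compare {Site 2, Site 4}: total 46.
Compare {Site 2, Site 3}: total 49.
No size-2 selection does better; minimum is 39.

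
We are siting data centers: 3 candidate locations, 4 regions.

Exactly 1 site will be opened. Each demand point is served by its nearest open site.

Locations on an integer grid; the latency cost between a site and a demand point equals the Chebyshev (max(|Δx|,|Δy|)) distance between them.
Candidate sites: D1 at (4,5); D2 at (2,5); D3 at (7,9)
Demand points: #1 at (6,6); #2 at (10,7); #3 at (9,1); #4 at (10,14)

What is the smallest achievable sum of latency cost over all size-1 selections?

19

Open {D3}.
  #1→D3 3, #2→D3 3, #3→D3 8, #4→D3 5  ⇒ total 19.
Compare {D1}: total 22.
Compare {D2}: total 28.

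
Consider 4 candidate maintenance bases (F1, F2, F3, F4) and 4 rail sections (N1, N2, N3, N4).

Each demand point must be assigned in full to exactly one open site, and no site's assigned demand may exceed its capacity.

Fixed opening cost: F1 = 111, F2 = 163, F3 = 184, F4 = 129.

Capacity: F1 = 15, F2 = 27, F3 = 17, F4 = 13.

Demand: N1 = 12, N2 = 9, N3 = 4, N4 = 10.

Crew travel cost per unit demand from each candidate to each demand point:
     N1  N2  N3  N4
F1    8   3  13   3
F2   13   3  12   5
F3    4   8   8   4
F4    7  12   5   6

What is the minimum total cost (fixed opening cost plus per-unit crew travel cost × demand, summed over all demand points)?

Open {F1, F2}; cheapest assignment that respects the capacities:
  F1 (cap 15, load 12): N1 — cost 12×8 = 96
  F2 (cap 27, load 23): N2, N3, N4 — cost 9×3 + 4×12 + 10×5 = 125
  Shipping 221, fixed 274 → total 495.
  Any other capacity-feasible assignment to {F1, F2} ships for at least 221.
Compare {F2, F4}: its best feasible assignment gives total 501.
Compare {F2, F3}: its best feasible assignment gives total 504.
Every other set of open sites that can feasibly serve all demand totals ≥ 501 even under its best assignment. Minimum: 495.

495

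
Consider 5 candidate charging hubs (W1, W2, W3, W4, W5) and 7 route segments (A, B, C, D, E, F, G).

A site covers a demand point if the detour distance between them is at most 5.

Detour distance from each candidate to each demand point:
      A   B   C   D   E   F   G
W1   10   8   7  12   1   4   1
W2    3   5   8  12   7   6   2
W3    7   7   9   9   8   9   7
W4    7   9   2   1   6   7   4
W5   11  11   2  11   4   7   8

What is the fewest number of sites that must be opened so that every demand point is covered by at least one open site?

3

Coverage sets (demand points within 5 of each site):
  W1: {E, F, G}
  W2: {A, B, G}
  W3: {}
  W4: {C, D, G}
  W5: {C, E}
No 2 sites suffice: every size-2 union leaves at least one demand point uncovered.
But {W1, W2, W4} covers everything, so the minimum is 3.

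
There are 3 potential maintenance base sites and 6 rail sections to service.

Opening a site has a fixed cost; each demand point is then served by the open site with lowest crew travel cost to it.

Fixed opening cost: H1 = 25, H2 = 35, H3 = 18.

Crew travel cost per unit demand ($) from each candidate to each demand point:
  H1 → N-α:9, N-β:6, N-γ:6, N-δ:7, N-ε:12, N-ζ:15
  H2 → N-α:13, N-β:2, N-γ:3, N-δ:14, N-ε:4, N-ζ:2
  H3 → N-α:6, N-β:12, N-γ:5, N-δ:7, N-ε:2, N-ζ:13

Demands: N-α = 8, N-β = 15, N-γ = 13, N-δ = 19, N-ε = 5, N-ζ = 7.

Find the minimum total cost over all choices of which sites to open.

Open {H2, H3}: assign each demand point to its cheapest open site.
  N-α→H3 8×6=48, N-β→H2 15×2=30, N-γ→H2 13×3=39, N-δ→H3 19×7=133, N-ε→H3 5×2=10, N-ζ→H2 7×2=14
  crew travel cost 274, fixed 53 → total 327.
Compare {H1, H2, H3}: crew travel cost 274 + fixed 78 = 352.
Compare {H1, H2}: crew travel cost 308 + fixed 60 = 368.
Compare {H1, H3}: crew travel cost 437 + fixed 43 = 480.
All other subsets cost ≥ 352. Minimum total cost: 327.

327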